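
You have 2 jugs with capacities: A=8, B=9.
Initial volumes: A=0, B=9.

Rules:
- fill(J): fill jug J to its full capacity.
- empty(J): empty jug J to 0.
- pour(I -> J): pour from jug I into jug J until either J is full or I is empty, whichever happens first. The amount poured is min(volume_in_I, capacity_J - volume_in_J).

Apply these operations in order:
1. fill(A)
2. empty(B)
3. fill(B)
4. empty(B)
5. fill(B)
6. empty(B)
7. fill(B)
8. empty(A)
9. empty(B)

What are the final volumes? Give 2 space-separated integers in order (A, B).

Step 1: fill(A) -> (A=8 B=9)
Step 2: empty(B) -> (A=8 B=0)
Step 3: fill(B) -> (A=8 B=9)
Step 4: empty(B) -> (A=8 B=0)
Step 5: fill(B) -> (A=8 B=9)
Step 6: empty(B) -> (A=8 B=0)
Step 7: fill(B) -> (A=8 B=9)
Step 8: empty(A) -> (A=0 B=9)
Step 9: empty(B) -> (A=0 B=0)

Answer: 0 0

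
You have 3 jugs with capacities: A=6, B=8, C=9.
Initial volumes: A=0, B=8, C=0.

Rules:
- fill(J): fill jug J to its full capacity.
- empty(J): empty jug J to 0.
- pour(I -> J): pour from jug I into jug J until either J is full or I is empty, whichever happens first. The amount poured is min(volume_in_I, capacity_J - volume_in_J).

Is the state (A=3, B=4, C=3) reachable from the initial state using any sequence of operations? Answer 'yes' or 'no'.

Answer: no

Derivation:
BFS explored all 350 reachable states.
Reachable set includes: (0,0,0), (0,0,1), (0,0,2), (0,0,3), (0,0,4), (0,0,5), (0,0,6), (0,0,7), (0,0,8), (0,0,9), (0,1,0), (0,1,1) ...
Target (A=3, B=4, C=3) not in reachable set → no.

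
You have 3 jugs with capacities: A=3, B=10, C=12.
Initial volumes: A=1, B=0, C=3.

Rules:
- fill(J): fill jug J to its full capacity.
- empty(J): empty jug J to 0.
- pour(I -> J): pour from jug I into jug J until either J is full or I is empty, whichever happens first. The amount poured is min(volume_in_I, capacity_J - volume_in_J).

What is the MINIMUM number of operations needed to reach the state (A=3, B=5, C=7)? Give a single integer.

BFS from (A=1, B=0, C=3). One shortest path:
  1. fill(C) -> (A=1 B=0 C=12)
  2. pour(C -> B) -> (A=1 B=10 C=2)
  3. empty(B) -> (A=1 B=0 C=2)
  4. pour(C -> B) -> (A=1 B=2 C=0)
  5. fill(C) -> (A=1 B=2 C=12)
  6. pour(C -> A) -> (A=3 B=2 C=10)
  7. pour(A -> B) -> (A=0 B=5 C=10)
  8. pour(C -> A) -> (A=3 B=5 C=7)
Reached target in 8 moves.

Answer: 8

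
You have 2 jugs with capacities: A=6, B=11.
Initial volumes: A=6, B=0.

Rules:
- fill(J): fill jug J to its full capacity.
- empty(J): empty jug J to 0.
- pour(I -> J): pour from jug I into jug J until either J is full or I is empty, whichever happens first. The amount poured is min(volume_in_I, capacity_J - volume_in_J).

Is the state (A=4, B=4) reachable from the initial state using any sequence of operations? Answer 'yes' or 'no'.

Answer: no

Derivation:
BFS explored all 34 reachable states.
Reachable set includes: (0,0), (0,1), (0,2), (0,3), (0,4), (0,5), (0,6), (0,7), (0,8), (0,9), (0,10), (0,11) ...
Target (A=4, B=4) not in reachable set → no.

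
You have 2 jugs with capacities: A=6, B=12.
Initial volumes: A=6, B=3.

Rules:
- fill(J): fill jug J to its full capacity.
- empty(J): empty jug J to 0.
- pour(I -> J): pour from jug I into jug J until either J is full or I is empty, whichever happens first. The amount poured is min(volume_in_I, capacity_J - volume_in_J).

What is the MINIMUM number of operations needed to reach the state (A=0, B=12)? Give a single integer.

BFS from (A=6, B=3). One shortest path:
  1. empty(A) -> (A=0 B=3)
  2. fill(B) -> (A=0 B=12)
Reached target in 2 moves.

Answer: 2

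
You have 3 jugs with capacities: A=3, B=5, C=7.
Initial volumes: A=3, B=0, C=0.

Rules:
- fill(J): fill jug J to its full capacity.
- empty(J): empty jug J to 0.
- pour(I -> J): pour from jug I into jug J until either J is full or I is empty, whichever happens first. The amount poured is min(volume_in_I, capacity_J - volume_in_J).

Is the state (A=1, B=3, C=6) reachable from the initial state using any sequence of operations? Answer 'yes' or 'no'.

Answer: no

Derivation:
BFS explored all 144 reachable states.
Reachable set includes: (0,0,0), (0,0,1), (0,0,2), (0,0,3), (0,0,4), (0,0,5), (0,0,6), (0,0,7), (0,1,0), (0,1,1), (0,1,2), (0,1,3) ...
Target (A=1, B=3, C=6) not in reachable set → no.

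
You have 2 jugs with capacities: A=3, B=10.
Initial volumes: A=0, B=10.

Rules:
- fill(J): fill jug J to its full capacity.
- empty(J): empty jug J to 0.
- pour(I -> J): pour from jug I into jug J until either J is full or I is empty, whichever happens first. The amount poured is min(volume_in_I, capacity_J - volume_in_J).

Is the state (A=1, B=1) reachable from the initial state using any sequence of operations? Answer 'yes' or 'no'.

Answer: no

Derivation:
BFS explored all 26 reachable states.
Reachable set includes: (0,0), (0,1), (0,2), (0,3), (0,4), (0,5), (0,6), (0,7), (0,8), (0,9), (0,10), (1,0) ...
Target (A=1, B=1) not in reachable set → no.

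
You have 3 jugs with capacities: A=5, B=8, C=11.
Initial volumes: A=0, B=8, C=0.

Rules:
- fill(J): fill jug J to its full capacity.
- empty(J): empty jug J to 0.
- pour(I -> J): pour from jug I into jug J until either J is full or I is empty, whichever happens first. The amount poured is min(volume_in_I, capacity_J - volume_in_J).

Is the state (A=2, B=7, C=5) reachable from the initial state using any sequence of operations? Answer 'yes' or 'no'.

Answer: no

Derivation:
BFS explored all 368 reachable states.
Reachable set includes: (0,0,0), (0,0,1), (0,0,2), (0,0,3), (0,0,4), (0,0,5), (0,0,6), (0,0,7), (0,0,8), (0,0,9), (0,0,10), (0,0,11) ...
Target (A=2, B=7, C=5) not in reachable set → no.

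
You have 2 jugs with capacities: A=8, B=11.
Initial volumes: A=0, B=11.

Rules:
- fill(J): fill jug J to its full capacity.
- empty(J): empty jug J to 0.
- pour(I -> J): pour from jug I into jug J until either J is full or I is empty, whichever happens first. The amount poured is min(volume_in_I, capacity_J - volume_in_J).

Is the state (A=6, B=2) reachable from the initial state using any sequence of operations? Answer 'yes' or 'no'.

Answer: no

Derivation:
BFS explored all 38 reachable states.
Reachable set includes: (0,0), (0,1), (0,2), (0,3), (0,4), (0,5), (0,6), (0,7), (0,8), (0,9), (0,10), (0,11) ...
Target (A=6, B=2) not in reachable set → no.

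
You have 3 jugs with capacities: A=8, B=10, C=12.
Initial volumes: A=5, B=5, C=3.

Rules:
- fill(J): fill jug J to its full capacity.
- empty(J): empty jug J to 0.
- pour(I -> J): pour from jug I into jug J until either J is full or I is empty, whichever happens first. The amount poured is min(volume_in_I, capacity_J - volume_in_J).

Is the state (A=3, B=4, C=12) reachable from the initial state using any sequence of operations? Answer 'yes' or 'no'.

BFS from (A=5, B=5, C=3):
  1. empty(A) -> (A=0 B=5 C=3)
  2. fill(C) -> (A=0 B=5 C=12)
  3. pour(C -> A) -> (A=8 B=5 C=4)
  4. pour(A -> B) -> (A=3 B=10 C=4)
  5. empty(B) -> (A=3 B=0 C=4)
  6. pour(C -> B) -> (A=3 B=4 C=0)
  7. fill(C) -> (A=3 B=4 C=12)
Target reached → yes.

Answer: yes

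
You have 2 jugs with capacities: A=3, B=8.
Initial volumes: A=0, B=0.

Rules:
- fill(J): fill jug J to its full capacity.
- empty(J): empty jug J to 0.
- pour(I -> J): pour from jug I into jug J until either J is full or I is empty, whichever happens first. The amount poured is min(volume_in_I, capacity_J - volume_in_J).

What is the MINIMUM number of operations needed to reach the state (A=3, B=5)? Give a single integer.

BFS from (A=0, B=0). One shortest path:
  1. fill(B) -> (A=0 B=8)
  2. pour(B -> A) -> (A=3 B=5)
Reached target in 2 moves.

Answer: 2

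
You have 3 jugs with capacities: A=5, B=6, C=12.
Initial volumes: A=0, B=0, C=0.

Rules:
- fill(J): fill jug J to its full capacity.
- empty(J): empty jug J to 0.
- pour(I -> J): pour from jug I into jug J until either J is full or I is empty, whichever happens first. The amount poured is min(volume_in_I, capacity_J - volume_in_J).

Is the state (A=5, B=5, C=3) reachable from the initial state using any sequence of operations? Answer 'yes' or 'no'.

Answer: yes

Derivation:
BFS from (A=0, B=0, C=0):
  1. fill(B) -> (A=0 B=6 C=0)
  2. fill(C) -> (A=0 B=6 C=12)
  3. pour(B -> A) -> (A=5 B=1 C=12)
  4. empty(A) -> (A=0 B=1 C=12)
  5. pour(B -> A) -> (A=1 B=0 C=12)
  6. pour(C -> A) -> (A=5 B=0 C=8)
  7. pour(A -> B) -> (A=0 B=5 C=8)
  8. pour(C -> A) -> (A=5 B=5 C=3)
Target reached → yes.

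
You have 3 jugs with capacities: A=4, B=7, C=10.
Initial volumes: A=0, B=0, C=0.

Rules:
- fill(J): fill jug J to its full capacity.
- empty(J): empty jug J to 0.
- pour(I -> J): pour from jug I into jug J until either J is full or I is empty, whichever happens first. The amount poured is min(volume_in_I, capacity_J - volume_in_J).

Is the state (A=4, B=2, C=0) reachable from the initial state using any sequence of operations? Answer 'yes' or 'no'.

BFS from (A=0, B=0, C=0):
  1. fill(C) -> (A=0 B=0 C=10)
  2. pour(C -> A) -> (A=4 B=0 C=6)
  3. empty(A) -> (A=0 B=0 C=6)
  4. pour(C -> A) -> (A=4 B=0 C=2)
  5. pour(C -> B) -> (A=4 B=2 C=0)
Target reached → yes.

Answer: yes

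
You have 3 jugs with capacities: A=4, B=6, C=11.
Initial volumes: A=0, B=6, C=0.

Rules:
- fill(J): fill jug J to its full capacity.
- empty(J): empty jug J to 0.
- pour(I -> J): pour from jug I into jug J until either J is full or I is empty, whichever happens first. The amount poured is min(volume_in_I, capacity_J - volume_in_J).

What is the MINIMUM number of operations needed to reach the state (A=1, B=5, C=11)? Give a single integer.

BFS from (A=0, B=6, C=0). One shortest path:
  1. pour(B -> C) -> (A=0 B=0 C=6)
  2. fill(B) -> (A=0 B=6 C=6)
  3. pour(B -> C) -> (A=0 B=1 C=11)
  4. pour(B -> A) -> (A=1 B=0 C=11)
  5. pour(C -> B) -> (A=1 B=6 C=5)
  6. empty(B) -> (A=1 B=0 C=5)
  7. pour(C -> B) -> (A=1 B=5 C=0)
  8. fill(C) -> (A=1 B=5 C=11)
Reached target in 8 moves.

Answer: 8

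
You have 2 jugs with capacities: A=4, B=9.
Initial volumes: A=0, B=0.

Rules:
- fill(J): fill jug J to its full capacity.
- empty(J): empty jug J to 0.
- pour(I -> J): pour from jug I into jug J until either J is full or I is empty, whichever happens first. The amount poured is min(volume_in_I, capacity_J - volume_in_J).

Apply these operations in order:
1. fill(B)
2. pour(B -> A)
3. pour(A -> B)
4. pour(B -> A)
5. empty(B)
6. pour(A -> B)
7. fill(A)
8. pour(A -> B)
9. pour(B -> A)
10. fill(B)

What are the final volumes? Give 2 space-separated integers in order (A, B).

Answer: 4 9

Derivation:
Step 1: fill(B) -> (A=0 B=9)
Step 2: pour(B -> A) -> (A=4 B=5)
Step 3: pour(A -> B) -> (A=0 B=9)
Step 4: pour(B -> A) -> (A=4 B=5)
Step 5: empty(B) -> (A=4 B=0)
Step 6: pour(A -> B) -> (A=0 B=4)
Step 7: fill(A) -> (A=4 B=4)
Step 8: pour(A -> B) -> (A=0 B=8)
Step 9: pour(B -> A) -> (A=4 B=4)
Step 10: fill(B) -> (A=4 B=9)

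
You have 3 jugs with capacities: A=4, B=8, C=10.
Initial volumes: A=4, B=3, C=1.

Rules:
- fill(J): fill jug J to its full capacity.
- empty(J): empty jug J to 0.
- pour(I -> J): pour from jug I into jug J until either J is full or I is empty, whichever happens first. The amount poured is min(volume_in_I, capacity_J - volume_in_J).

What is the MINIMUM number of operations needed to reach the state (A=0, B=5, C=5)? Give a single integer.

BFS from (A=4, B=3, C=1). One shortest path:
  1. empty(A) -> (A=0 B=3 C=1)
  2. pour(C -> A) -> (A=1 B=3 C=0)
  3. fill(C) -> (A=1 B=3 C=10)
  4. pour(C -> B) -> (A=1 B=8 C=5)
  5. pour(B -> A) -> (A=4 B=5 C=5)
  6. empty(A) -> (A=0 B=5 C=5)
Reached target in 6 moves.

Answer: 6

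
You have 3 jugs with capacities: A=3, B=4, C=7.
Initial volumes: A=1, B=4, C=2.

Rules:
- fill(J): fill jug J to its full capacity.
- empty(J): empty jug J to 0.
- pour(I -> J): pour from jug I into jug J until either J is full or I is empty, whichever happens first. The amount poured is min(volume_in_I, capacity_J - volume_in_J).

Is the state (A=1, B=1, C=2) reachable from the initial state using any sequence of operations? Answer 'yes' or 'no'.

BFS explored all 124 reachable states.
Reachable set includes: (0,0,0), (0,0,1), (0,0,2), (0,0,3), (0,0,4), (0,0,5), (0,0,6), (0,0,7), (0,1,0), (0,1,1), (0,1,2), (0,1,3) ...
Target (A=1, B=1, C=2) not in reachable set → no.

Answer: no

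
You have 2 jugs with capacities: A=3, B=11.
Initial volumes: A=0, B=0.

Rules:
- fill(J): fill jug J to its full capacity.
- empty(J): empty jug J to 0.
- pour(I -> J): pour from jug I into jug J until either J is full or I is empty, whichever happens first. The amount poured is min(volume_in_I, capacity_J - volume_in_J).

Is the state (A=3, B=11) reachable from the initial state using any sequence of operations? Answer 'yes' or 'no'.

Answer: yes

Derivation:
BFS from (A=0, B=0):
  1. fill(A) -> (A=3 B=0)
  2. fill(B) -> (A=3 B=11)
Target reached → yes.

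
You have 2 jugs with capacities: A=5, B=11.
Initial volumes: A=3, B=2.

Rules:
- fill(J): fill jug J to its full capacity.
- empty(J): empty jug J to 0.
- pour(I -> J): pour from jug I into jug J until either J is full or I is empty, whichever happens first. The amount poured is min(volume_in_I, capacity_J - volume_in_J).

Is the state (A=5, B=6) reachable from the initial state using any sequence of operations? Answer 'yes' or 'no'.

Answer: yes

Derivation:
BFS from (A=3, B=2):
  1. empty(A) -> (A=0 B=2)
  2. fill(B) -> (A=0 B=11)
  3. pour(B -> A) -> (A=5 B=6)
Target reached → yes.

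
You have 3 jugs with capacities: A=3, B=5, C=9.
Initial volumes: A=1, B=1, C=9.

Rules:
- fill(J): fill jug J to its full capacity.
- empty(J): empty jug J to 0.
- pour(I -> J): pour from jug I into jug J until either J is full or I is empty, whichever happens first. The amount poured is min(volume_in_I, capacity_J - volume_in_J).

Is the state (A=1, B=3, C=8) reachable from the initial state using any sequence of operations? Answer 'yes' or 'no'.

Answer: no

Derivation:
BFS explored all 176 reachable states.
Reachable set includes: (0,0,0), (0,0,1), (0,0,2), (0,0,3), (0,0,4), (0,0,5), (0,0,6), (0,0,7), (0,0,8), (0,0,9), (0,1,0), (0,1,1) ...
Target (A=1, B=3, C=8) not in reachable set → no.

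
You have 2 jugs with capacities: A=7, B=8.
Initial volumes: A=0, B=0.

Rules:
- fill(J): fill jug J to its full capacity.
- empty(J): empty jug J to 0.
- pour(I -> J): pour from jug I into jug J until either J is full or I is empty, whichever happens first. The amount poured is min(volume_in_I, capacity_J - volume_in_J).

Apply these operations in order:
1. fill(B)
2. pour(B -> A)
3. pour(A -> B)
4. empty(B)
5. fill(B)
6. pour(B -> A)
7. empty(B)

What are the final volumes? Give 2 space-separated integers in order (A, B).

Answer: 7 0

Derivation:
Step 1: fill(B) -> (A=0 B=8)
Step 2: pour(B -> A) -> (A=7 B=1)
Step 3: pour(A -> B) -> (A=0 B=8)
Step 4: empty(B) -> (A=0 B=0)
Step 5: fill(B) -> (A=0 B=8)
Step 6: pour(B -> A) -> (A=7 B=1)
Step 7: empty(B) -> (A=7 B=0)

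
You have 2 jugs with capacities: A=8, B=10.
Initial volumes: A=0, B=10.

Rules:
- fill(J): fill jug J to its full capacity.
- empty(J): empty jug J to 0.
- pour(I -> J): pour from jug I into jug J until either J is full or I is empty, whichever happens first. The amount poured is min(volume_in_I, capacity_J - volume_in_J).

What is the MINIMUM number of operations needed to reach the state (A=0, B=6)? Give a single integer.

Answer: 7

Derivation:
BFS from (A=0, B=10). One shortest path:
  1. fill(A) -> (A=8 B=10)
  2. empty(B) -> (A=8 B=0)
  3. pour(A -> B) -> (A=0 B=8)
  4. fill(A) -> (A=8 B=8)
  5. pour(A -> B) -> (A=6 B=10)
  6. empty(B) -> (A=6 B=0)
  7. pour(A -> B) -> (A=0 B=6)
Reached target in 7 moves.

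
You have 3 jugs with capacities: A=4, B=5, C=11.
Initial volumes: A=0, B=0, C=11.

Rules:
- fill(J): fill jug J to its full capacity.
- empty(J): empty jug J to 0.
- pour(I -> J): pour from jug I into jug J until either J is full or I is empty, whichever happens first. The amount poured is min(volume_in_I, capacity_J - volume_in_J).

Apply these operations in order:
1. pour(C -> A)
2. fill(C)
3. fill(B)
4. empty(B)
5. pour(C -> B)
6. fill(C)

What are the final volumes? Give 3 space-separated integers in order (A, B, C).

Step 1: pour(C -> A) -> (A=4 B=0 C=7)
Step 2: fill(C) -> (A=4 B=0 C=11)
Step 3: fill(B) -> (A=4 B=5 C=11)
Step 4: empty(B) -> (A=4 B=0 C=11)
Step 5: pour(C -> B) -> (A=4 B=5 C=6)
Step 6: fill(C) -> (A=4 B=5 C=11)

Answer: 4 5 11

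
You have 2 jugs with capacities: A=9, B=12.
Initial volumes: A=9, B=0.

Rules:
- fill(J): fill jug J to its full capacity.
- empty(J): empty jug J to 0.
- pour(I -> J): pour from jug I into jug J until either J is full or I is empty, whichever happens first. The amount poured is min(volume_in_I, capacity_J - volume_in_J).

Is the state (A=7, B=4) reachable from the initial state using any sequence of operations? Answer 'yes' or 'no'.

BFS explored all 14 reachable states.
Reachable set includes: (0,0), (0,3), (0,6), (0,9), (0,12), (3,0), (3,12), (6,0), (6,12), (9,0), (9,3), (9,6) ...
Target (A=7, B=4) not in reachable set → no.

Answer: no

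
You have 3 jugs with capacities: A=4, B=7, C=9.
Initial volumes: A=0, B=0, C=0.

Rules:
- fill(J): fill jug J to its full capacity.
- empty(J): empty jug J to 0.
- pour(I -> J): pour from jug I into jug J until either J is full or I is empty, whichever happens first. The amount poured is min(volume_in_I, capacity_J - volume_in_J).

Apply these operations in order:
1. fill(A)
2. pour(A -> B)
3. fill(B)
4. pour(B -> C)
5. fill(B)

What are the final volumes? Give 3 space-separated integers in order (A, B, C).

Answer: 0 7 7

Derivation:
Step 1: fill(A) -> (A=4 B=0 C=0)
Step 2: pour(A -> B) -> (A=0 B=4 C=0)
Step 3: fill(B) -> (A=0 B=7 C=0)
Step 4: pour(B -> C) -> (A=0 B=0 C=7)
Step 5: fill(B) -> (A=0 B=7 C=7)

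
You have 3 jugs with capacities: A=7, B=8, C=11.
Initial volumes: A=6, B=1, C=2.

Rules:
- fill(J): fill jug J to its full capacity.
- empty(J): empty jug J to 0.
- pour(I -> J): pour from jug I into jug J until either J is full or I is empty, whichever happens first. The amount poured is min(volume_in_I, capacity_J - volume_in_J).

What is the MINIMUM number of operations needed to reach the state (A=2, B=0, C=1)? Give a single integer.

BFS from (A=6, B=1, C=2). One shortest path:
  1. empty(A) -> (A=0 B=1 C=2)
  2. pour(C -> A) -> (A=2 B=1 C=0)
  3. pour(B -> C) -> (A=2 B=0 C=1)
Reached target in 3 moves.

Answer: 3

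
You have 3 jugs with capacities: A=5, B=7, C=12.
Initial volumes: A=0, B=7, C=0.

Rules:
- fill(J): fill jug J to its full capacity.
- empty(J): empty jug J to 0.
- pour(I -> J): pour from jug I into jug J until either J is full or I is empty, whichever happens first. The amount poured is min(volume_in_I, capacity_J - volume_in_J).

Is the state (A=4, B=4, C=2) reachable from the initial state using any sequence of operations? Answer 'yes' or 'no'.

BFS explored all 360 reachable states.
Reachable set includes: (0,0,0), (0,0,1), (0,0,2), (0,0,3), (0,0,4), (0,0,5), (0,0,6), (0,0,7), (0,0,8), (0,0,9), (0,0,10), (0,0,11) ...
Target (A=4, B=4, C=2) not in reachable set → no.

Answer: no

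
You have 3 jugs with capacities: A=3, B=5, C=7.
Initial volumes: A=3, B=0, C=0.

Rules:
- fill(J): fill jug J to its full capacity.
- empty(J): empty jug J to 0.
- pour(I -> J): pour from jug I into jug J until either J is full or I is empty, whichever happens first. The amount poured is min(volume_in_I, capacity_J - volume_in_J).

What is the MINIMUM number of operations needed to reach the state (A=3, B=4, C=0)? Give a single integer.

BFS from (A=3, B=0, C=0). One shortest path:
  1. empty(A) -> (A=0 B=0 C=0)
  2. fill(C) -> (A=0 B=0 C=7)
  3. pour(C -> A) -> (A=3 B=0 C=4)
  4. pour(C -> B) -> (A=3 B=4 C=0)
Reached target in 4 moves.

Answer: 4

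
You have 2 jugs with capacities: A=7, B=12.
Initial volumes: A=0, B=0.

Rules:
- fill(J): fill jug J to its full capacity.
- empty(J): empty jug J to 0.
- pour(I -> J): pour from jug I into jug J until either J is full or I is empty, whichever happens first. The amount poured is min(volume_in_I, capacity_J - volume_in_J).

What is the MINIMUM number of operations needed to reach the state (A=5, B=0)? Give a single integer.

Answer: 4

Derivation:
BFS from (A=0, B=0). One shortest path:
  1. fill(B) -> (A=0 B=12)
  2. pour(B -> A) -> (A=7 B=5)
  3. empty(A) -> (A=0 B=5)
  4. pour(B -> A) -> (A=5 B=0)
Reached target in 4 moves.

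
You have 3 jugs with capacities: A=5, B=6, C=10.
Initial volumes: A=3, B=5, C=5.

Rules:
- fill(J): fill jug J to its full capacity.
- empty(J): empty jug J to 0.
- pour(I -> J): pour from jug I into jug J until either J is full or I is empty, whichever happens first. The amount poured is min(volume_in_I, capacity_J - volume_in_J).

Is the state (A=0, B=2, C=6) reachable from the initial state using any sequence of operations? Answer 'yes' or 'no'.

BFS from (A=3, B=5, C=5):
  1. empty(C) -> (A=3 B=5 C=0)
  2. pour(A -> B) -> (A=2 B=6 C=0)
  3. pour(B -> C) -> (A=2 B=0 C=6)
  4. pour(A -> B) -> (A=0 B=2 C=6)
Target reached → yes.

Answer: yes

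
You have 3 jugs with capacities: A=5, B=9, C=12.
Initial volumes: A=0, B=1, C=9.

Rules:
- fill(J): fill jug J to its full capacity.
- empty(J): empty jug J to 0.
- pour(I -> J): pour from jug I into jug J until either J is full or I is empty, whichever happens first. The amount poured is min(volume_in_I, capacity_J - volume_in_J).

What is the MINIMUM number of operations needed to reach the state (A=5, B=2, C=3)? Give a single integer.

Answer: 7

Derivation:
BFS from (A=0, B=1, C=9). One shortest path:
  1. fill(A) -> (A=5 B=1 C=9)
  2. empty(B) -> (A=5 B=0 C=9)
  3. pour(A -> C) -> (A=2 B=0 C=12)
  4. pour(C -> B) -> (A=2 B=9 C=3)
  5. empty(B) -> (A=2 B=0 C=3)
  6. pour(A -> B) -> (A=0 B=2 C=3)
  7. fill(A) -> (A=5 B=2 C=3)
Reached target in 7 moves.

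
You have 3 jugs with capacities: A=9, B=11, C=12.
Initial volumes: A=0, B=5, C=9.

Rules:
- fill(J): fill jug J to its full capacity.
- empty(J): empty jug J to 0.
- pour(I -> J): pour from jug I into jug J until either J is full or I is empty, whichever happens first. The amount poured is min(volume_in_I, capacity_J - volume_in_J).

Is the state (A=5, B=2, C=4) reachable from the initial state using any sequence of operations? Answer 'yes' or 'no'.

BFS explored all 680 reachable states.
Reachable set includes: (0,0,0), (0,0,1), (0,0,2), (0,0,3), (0,0,4), (0,0,5), (0,0,6), (0,0,7), (0,0,8), (0,0,9), (0,0,10), (0,0,11) ...
Target (A=5, B=2, C=4) not in reachable set → no.

Answer: no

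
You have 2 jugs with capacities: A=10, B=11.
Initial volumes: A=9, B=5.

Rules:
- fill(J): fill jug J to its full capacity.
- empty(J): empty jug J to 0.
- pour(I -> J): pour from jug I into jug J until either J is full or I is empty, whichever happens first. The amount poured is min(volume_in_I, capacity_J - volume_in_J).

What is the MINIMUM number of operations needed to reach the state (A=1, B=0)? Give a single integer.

BFS from (A=9, B=5). One shortest path:
  1. empty(A) -> (A=0 B=5)
  2. fill(B) -> (A=0 B=11)
  3. pour(B -> A) -> (A=10 B=1)
  4. empty(A) -> (A=0 B=1)
  5. pour(B -> A) -> (A=1 B=0)
Reached target in 5 moves.

Answer: 5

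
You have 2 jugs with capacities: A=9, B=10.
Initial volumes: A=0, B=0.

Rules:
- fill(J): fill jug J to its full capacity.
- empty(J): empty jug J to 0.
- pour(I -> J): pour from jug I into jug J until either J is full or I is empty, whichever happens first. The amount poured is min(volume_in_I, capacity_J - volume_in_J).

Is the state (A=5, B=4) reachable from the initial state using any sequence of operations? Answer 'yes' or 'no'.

Answer: no

Derivation:
BFS explored all 38 reachable states.
Reachable set includes: (0,0), (0,1), (0,2), (0,3), (0,4), (0,5), (0,6), (0,7), (0,8), (0,9), (0,10), (1,0) ...
Target (A=5, B=4) not in reachable set → no.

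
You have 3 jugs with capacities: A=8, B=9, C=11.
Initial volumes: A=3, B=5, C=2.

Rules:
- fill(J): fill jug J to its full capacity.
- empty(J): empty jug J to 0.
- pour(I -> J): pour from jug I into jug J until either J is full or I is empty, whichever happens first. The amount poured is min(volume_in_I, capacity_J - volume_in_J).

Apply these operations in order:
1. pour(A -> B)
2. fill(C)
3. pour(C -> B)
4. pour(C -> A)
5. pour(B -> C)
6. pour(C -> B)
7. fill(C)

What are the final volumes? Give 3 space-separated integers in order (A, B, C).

Step 1: pour(A -> B) -> (A=0 B=8 C=2)
Step 2: fill(C) -> (A=0 B=8 C=11)
Step 3: pour(C -> B) -> (A=0 B=9 C=10)
Step 4: pour(C -> A) -> (A=8 B=9 C=2)
Step 5: pour(B -> C) -> (A=8 B=0 C=11)
Step 6: pour(C -> B) -> (A=8 B=9 C=2)
Step 7: fill(C) -> (A=8 B=9 C=11)

Answer: 8 9 11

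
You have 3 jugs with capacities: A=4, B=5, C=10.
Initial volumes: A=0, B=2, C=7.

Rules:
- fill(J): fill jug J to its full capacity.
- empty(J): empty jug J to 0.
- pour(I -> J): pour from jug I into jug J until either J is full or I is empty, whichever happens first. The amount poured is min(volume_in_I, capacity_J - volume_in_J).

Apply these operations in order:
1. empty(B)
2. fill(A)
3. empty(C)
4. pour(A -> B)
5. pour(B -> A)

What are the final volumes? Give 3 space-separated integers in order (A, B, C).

Step 1: empty(B) -> (A=0 B=0 C=7)
Step 2: fill(A) -> (A=4 B=0 C=7)
Step 3: empty(C) -> (A=4 B=0 C=0)
Step 4: pour(A -> B) -> (A=0 B=4 C=0)
Step 5: pour(B -> A) -> (A=4 B=0 C=0)

Answer: 4 0 0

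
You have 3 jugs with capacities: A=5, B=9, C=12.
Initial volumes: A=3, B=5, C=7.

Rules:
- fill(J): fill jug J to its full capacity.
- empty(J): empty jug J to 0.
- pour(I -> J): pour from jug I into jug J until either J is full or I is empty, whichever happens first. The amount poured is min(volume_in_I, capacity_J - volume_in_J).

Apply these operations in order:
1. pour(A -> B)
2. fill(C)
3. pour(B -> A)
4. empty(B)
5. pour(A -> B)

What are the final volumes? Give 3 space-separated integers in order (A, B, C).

Step 1: pour(A -> B) -> (A=0 B=8 C=7)
Step 2: fill(C) -> (A=0 B=8 C=12)
Step 3: pour(B -> A) -> (A=5 B=3 C=12)
Step 4: empty(B) -> (A=5 B=0 C=12)
Step 5: pour(A -> B) -> (A=0 B=5 C=12)

Answer: 0 5 12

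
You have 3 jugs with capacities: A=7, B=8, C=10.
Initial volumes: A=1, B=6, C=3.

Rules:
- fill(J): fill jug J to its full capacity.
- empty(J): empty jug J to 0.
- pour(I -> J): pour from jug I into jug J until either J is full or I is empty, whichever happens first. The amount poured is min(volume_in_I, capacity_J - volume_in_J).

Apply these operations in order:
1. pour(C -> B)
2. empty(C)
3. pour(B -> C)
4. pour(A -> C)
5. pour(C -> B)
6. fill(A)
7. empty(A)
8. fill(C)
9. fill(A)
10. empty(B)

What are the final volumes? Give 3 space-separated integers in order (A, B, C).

Step 1: pour(C -> B) -> (A=1 B=8 C=1)
Step 2: empty(C) -> (A=1 B=8 C=0)
Step 3: pour(B -> C) -> (A=1 B=0 C=8)
Step 4: pour(A -> C) -> (A=0 B=0 C=9)
Step 5: pour(C -> B) -> (A=0 B=8 C=1)
Step 6: fill(A) -> (A=7 B=8 C=1)
Step 7: empty(A) -> (A=0 B=8 C=1)
Step 8: fill(C) -> (A=0 B=8 C=10)
Step 9: fill(A) -> (A=7 B=8 C=10)
Step 10: empty(B) -> (A=7 B=0 C=10)

Answer: 7 0 10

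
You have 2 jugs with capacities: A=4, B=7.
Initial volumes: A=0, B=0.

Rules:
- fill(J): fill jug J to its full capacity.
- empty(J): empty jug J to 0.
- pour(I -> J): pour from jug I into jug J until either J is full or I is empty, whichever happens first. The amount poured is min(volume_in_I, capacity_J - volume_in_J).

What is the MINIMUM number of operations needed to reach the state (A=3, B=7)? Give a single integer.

BFS from (A=0, B=0). One shortest path:
  1. fill(B) -> (A=0 B=7)
  2. pour(B -> A) -> (A=4 B=3)
  3. empty(A) -> (A=0 B=3)
  4. pour(B -> A) -> (A=3 B=0)
  5. fill(B) -> (A=3 B=7)
Reached target in 5 moves.

Answer: 5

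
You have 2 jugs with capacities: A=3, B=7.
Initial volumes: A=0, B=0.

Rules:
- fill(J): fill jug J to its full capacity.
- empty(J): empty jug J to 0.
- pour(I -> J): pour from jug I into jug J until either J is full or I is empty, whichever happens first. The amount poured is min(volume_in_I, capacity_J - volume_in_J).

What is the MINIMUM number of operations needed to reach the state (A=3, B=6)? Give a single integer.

Answer: 5

Derivation:
BFS from (A=0, B=0). One shortest path:
  1. fill(A) -> (A=3 B=0)
  2. pour(A -> B) -> (A=0 B=3)
  3. fill(A) -> (A=3 B=3)
  4. pour(A -> B) -> (A=0 B=6)
  5. fill(A) -> (A=3 B=6)
Reached target in 5 moves.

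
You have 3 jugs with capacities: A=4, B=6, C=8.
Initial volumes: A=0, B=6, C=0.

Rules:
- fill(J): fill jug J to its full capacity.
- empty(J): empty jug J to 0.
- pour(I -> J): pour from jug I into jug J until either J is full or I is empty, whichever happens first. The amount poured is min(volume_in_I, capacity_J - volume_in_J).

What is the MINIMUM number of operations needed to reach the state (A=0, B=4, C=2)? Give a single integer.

BFS from (A=0, B=6, C=0). One shortest path:
  1. pour(B -> A) -> (A=4 B=2 C=0)
  2. pour(B -> C) -> (A=4 B=0 C=2)
  3. pour(A -> B) -> (A=0 B=4 C=2)
Reached target in 3 moves.

Answer: 3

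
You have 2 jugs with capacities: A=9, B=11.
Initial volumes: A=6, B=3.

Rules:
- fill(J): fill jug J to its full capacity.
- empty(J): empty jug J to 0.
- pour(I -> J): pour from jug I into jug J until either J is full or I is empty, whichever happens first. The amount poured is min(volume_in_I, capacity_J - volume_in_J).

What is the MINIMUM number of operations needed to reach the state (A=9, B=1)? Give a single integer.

BFS from (A=6, B=3). One shortest path:
  1. fill(A) -> (A=9 B=3)
  2. pour(A -> B) -> (A=1 B=11)
  3. empty(B) -> (A=1 B=0)
  4. pour(A -> B) -> (A=0 B=1)
  5. fill(A) -> (A=9 B=1)
Reached target in 5 moves.

Answer: 5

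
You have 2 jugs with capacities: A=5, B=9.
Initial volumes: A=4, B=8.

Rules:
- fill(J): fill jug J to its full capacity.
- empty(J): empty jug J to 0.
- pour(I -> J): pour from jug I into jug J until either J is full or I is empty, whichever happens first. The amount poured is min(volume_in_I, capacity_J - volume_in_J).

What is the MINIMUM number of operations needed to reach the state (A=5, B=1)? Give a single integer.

BFS from (A=4, B=8). One shortest path:
  1. fill(A) -> (A=5 B=8)
  2. empty(B) -> (A=5 B=0)
  3. pour(A -> B) -> (A=0 B=5)
  4. fill(A) -> (A=5 B=5)
  5. pour(A -> B) -> (A=1 B=9)
  6. empty(B) -> (A=1 B=0)
  7. pour(A -> B) -> (A=0 B=1)
  8. fill(A) -> (A=5 B=1)
Reached target in 8 moves.

Answer: 8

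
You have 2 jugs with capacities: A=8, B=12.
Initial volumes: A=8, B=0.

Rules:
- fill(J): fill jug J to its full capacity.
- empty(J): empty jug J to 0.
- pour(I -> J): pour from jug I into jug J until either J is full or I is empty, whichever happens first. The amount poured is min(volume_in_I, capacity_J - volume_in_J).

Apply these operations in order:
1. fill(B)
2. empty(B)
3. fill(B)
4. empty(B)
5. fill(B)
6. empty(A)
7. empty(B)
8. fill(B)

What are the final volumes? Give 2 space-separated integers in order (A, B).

Step 1: fill(B) -> (A=8 B=12)
Step 2: empty(B) -> (A=8 B=0)
Step 3: fill(B) -> (A=8 B=12)
Step 4: empty(B) -> (A=8 B=0)
Step 5: fill(B) -> (A=8 B=12)
Step 6: empty(A) -> (A=0 B=12)
Step 7: empty(B) -> (A=0 B=0)
Step 8: fill(B) -> (A=0 B=12)

Answer: 0 12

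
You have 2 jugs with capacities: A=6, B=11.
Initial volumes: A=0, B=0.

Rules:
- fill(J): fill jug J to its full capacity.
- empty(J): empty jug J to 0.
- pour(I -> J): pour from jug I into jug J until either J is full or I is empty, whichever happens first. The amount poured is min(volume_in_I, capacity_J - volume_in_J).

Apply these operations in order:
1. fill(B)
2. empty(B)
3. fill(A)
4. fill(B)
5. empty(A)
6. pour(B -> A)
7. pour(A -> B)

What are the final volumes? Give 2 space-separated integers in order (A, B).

Answer: 0 11

Derivation:
Step 1: fill(B) -> (A=0 B=11)
Step 2: empty(B) -> (A=0 B=0)
Step 3: fill(A) -> (A=6 B=0)
Step 4: fill(B) -> (A=6 B=11)
Step 5: empty(A) -> (A=0 B=11)
Step 6: pour(B -> A) -> (A=6 B=5)
Step 7: pour(A -> B) -> (A=0 B=11)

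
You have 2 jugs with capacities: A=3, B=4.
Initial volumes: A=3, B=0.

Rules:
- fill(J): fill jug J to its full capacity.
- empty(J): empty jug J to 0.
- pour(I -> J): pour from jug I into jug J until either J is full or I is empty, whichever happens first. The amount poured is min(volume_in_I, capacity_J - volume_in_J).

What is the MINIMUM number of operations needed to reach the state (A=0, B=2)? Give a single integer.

BFS from (A=3, B=0). One shortest path:
  1. pour(A -> B) -> (A=0 B=3)
  2. fill(A) -> (A=3 B=3)
  3. pour(A -> B) -> (A=2 B=4)
  4. empty(B) -> (A=2 B=0)
  5. pour(A -> B) -> (A=0 B=2)
Reached target in 5 moves.

Answer: 5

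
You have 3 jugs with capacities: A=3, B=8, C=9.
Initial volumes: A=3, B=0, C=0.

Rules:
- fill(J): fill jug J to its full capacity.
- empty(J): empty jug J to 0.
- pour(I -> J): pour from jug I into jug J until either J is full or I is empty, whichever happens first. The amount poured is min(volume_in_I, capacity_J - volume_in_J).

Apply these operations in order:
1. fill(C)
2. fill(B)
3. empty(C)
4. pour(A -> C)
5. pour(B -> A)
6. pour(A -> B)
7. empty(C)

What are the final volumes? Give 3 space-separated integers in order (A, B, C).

Step 1: fill(C) -> (A=3 B=0 C=9)
Step 2: fill(B) -> (A=3 B=8 C=9)
Step 3: empty(C) -> (A=3 B=8 C=0)
Step 4: pour(A -> C) -> (A=0 B=8 C=3)
Step 5: pour(B -> A) -> (A=3 B=5 C=3)
Step 6: pour(A -> B) -> (A=0 B=8 C=3)
Step 7: empty(C) -> (A=0 B=8 C=0)

Answer: 0 8 0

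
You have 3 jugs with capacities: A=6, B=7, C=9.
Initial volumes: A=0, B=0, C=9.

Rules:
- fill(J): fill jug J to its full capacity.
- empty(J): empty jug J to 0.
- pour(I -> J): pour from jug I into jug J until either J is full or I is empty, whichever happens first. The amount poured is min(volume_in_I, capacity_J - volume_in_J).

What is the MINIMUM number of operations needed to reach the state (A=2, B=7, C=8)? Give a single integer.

Answer: 7

Derivation:
BFS from (A=0, B=0, C=9). One shortest path:
  1. fill(A) -> (A=6 B=0 C=9)
  2. pour(C -> B) -> (A=6 B=7 C=2)
  3. empty(B) -> (A=6 B=0 C=2)
  4. pour(A -> B) -> (A=0 B=6 C=2)
  5. pour(C -> A) -> (A=2 B=6 C=0)
  6. fill(C) -> (A=2 B=6 C=9)
  7. pour(C -> B) -> (A=2 B=7 C=8)
Reached target in 7 moves.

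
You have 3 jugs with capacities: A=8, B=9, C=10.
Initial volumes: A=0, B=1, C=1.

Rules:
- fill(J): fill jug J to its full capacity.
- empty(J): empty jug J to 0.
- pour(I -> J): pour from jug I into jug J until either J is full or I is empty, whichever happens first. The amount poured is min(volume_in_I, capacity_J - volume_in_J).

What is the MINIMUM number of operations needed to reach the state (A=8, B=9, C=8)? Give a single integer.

Answer: 5

Derivation:
BFS from (A=0, B=1, C=1). One shortest path:
  1. fill(A) -> (A=8 B=1 C=1)
  2. fill(B) -> (A=8 B=9 C=1)
  3. empty(C) -> (A=8 B=9 C=0)
  4. pour(A -> C) -> (A=0 B=9 C=8)
  5. fill(A) -> (A=8 B=9 C=8)
Reached target in 5 moves.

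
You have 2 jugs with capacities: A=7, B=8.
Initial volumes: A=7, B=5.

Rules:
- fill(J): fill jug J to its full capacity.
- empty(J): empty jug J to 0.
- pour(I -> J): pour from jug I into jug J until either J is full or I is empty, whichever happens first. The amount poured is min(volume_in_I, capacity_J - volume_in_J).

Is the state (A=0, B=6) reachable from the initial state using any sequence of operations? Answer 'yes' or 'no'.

BFS from (A=7, B=5):
  1. empty(A) -> (A=0 B=5)
  2. pour(B -> A) -> (A=5 B=0)
  3. fill(B) -> (A=5 B=8)
  4. pour(B -> A) -> (A=7 B=6)
  5. empty(A) -> (A=0 B=6)
Target reached → yes.

Answer: yes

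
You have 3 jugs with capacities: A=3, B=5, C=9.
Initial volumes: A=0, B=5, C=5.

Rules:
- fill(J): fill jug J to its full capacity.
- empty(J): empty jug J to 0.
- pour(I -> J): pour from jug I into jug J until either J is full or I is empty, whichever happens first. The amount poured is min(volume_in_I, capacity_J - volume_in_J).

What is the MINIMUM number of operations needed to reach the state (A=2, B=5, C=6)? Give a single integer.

Answer: 5

Derivation:
BFS from (A=0, B=5, C=5). One shortest path:
  1. fill(A) -> (A=3 B=5 C=5)
  2. pour(A -> C) -> (A=0 B=5 C=8)
  3. pour(B -> A) -> (A=3 B=2 C=8)
  4. pour(A -> C) -> (A=2 B=2 C=9)
  5. pour(C -> B) -> (A=2 B=5 C=6)
Reached target in 5 moves.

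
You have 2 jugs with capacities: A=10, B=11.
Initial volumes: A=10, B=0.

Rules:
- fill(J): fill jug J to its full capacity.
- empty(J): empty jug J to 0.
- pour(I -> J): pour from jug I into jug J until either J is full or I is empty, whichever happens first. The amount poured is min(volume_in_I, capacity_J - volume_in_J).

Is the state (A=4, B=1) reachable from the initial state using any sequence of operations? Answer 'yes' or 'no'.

Answer: no

Derivation:
BFS explored all 42 reachable states.
Reachable set includes: (0,0), (0,1), (0,2), (0,3), (0,4), (0,5), (0,6), (0,7), (0,8), (0,9), (0,10), (0,11) ...
Target (A=4, B=1) not in reachable set → no.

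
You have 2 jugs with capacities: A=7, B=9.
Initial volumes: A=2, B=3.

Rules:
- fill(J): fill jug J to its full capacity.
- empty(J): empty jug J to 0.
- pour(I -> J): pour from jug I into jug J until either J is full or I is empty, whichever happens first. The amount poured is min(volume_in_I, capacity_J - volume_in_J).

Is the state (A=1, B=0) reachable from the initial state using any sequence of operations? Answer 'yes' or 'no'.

Answer: yes

Derivation:
BFS from (A=2, B=3):
  1. fill(A) -> (A=7 B=3)
  2. pour(A -> B) -> (A=1 B=9)
  3. empty(B) -> (A=1 B=0)
Target reached → yes.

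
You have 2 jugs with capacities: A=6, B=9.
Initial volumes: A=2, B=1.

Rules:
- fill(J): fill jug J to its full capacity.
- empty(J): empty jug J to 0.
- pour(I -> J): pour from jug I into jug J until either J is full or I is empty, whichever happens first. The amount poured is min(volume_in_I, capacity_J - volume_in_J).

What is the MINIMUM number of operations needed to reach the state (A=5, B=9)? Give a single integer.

Answer: 5

Derivation:
BFS from (A=2, B=1). One shortest path:
  1. fill(B) -> (A=2 B=9)
  2. pour(B -> A) -> (A=6 B=5)
  3. empty(A) -> (A=0 B=5)
  4. pour(B -> A) -> (A=5 B=0)
  5. fill(B) -> (A=5 B=9)
Reached target in 5 moves.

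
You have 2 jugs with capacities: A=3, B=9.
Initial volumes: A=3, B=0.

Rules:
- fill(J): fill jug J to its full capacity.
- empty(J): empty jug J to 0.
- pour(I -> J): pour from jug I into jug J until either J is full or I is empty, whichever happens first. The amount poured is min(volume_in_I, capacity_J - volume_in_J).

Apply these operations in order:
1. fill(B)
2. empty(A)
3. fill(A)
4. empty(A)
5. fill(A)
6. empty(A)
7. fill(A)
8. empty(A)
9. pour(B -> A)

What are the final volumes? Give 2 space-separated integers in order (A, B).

Step 1: fill(B) -> (A=3 B=9)
Step 2: empty(A) -> (A=0 B=9)
Step 3: fill(A) -> (A=3 B=9)
Step 4: empty(A) -> (A=0 B=9)
Step 5: fill(A) -> (A=3 B=9)
Step 6: empty(A) -> (A=0 B=9)
Step 7: fill(A) -> (A=3 B=9)
Step 8: empty(A) -> (A=0 B=9)
Step 9: pour(B -> A) -> (A=3 B=6)

Answer: 3 6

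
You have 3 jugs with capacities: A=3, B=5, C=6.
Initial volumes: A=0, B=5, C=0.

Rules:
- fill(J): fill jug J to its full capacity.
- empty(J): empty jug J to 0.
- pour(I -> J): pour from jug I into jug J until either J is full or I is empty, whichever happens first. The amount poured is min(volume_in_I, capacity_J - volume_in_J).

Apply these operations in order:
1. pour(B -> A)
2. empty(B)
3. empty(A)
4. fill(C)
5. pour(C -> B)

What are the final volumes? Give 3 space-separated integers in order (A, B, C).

Answer: 0 5 1

Derivation:
Step 1: pour(B -> A) -> (A=3 B=2 C=0)
Step 2: empty(B) -> (A=3 B=0 C=0)
Step 3: empty(A) -> (A=0 B=0 C=0)
Step 4: fill(C) -> (A=0 B=0 C=6)
Step 5: pour(C -> B) -> (A=0 B=5 C=1)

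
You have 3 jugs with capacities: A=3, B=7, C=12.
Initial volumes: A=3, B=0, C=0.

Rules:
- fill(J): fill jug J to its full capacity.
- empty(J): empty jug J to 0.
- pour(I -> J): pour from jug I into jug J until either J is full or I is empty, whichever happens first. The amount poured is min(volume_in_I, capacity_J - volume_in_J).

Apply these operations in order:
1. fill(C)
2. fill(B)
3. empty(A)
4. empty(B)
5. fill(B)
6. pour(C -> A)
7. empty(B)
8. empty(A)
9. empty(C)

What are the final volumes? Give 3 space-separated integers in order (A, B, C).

Step 1: fill(C) -> (A=3 B=0 C=12)
Step 2: fill(B) -> (A=3 B=7 C=12)
Step 3: empty(A) -> (A=0 B=7 C=12)
Step 4: empty(B) -> (A=0 B=0 C=12)
Step 5: fill(B) -> (A=0 B=7 C=12)
Step 6: pour(C -> A) -> (A=3 B=7 C=9)
Step 7: empty(B) -> (A=3 B=0 C=9)
Step 8: empty(A) -> (A=0 B=0 C=9)
Step 9: empty(C) -> (A=0 B=0 C=0)

Answer: 0 0 0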